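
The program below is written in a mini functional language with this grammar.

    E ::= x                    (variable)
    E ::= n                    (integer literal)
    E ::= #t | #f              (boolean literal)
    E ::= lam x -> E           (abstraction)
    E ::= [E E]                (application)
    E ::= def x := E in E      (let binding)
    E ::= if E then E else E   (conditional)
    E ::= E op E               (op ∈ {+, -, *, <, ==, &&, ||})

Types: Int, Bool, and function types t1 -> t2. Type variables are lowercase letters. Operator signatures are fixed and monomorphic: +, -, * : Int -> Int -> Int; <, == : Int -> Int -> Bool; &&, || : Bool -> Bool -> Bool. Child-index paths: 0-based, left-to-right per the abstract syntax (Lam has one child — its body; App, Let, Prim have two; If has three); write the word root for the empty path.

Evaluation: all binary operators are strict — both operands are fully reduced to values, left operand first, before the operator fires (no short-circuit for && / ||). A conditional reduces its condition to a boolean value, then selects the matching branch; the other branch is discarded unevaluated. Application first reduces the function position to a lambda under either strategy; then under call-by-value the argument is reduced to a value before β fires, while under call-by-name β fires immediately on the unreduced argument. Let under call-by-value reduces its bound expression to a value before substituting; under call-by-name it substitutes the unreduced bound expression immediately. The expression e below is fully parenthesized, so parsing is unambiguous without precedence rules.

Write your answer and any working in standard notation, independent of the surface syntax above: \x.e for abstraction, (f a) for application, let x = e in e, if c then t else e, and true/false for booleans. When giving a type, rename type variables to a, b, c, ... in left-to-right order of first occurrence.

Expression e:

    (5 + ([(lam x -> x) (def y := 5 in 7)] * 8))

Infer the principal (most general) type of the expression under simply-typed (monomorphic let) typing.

Answer: Int

Derivation:
  unify Int ~ Int
x : a
\x._ : a -> a
let y : Int
  unify a -> a ~ Int -> b
  unify a ~ Int
  unify Int ~ b
_ _ : Int
  unify Int ~ Int
  unify Int ~ Int
  unify Int ~ Int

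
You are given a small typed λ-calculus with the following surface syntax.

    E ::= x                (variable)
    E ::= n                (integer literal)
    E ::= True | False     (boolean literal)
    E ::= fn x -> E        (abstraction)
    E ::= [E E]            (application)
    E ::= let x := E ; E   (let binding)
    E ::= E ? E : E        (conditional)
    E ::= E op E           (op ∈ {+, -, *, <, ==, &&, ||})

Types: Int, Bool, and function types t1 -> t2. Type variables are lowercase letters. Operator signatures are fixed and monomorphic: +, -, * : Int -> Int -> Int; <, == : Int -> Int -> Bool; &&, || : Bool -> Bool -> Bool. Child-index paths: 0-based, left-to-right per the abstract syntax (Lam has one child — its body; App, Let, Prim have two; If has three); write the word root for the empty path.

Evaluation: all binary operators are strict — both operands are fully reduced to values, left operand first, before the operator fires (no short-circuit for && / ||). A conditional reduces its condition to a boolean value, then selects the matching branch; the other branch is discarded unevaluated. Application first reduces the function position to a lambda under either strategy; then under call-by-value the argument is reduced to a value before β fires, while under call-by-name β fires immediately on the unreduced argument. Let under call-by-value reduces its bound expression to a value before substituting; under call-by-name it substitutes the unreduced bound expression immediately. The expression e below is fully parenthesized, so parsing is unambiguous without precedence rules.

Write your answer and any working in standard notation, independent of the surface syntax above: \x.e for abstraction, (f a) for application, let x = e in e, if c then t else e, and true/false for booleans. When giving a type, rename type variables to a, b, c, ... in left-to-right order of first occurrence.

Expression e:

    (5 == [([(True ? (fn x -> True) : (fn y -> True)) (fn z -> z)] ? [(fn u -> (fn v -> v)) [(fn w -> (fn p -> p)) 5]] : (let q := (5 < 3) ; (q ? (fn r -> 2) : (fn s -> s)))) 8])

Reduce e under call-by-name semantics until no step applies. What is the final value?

Answer: false

Derivation:
step 0: (5 == ((if ((if true then (\x.true) else (\y.true)) (\z.z)) then ((\u.(\v.v)) ((\w.(\p.p)) 5)) else (let q = (5 < 3) in (if q then (\r.2) else (\s.s)))) 8))
step 1: [if@1.0.0.0] (5 == ((if ((\x.true) (\z.z)) then ((\u.(\v.v)) ((\w.(\p.p)) 5)) else (let q = (5 < 3) in (if q then (\r.2) else (\s.s)))) 8))
step 2: [beta@1.0.0] (5 == ((if true then ((\u.(\v.v)) ((\w.(\p.p)) 5)) else (let q = (5 < 3) in (if q then (\r.2) else (\s.s)))) 8))
step 3: [if@1.0] (5 == (((\u.(\v.v)) ((\w.(\p.p)) 5)) 8))
step 4: [beta@1.0] (5 == ((\v.v) 8))
step 5: [beta@1] (5 == 8)
step 6: [delta@root] false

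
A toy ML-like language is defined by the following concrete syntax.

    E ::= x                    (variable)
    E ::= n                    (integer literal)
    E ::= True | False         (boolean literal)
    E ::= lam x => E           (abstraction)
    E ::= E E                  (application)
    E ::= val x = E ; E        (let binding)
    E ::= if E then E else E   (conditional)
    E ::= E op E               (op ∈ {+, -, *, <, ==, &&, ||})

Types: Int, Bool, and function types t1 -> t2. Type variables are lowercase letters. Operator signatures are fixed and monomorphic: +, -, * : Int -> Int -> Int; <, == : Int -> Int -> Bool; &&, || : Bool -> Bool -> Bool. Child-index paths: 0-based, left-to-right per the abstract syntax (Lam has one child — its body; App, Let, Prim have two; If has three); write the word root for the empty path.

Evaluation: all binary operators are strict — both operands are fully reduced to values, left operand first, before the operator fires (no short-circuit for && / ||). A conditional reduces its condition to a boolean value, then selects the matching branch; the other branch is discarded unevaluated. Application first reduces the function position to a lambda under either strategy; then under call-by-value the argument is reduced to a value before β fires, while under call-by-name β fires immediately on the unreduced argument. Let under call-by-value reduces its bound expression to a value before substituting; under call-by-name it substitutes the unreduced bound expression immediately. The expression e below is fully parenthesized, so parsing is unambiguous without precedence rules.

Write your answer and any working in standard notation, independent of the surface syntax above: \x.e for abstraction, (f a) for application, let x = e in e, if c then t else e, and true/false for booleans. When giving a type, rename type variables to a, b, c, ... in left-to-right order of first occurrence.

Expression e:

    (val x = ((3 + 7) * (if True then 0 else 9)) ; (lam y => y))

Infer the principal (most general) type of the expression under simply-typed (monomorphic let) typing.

Answer: a -> a

Trace:
  unify Int ~ Int
  unify Int ~ Int
  unify Int ~ Int
  unify Bool ~ Bool
  unify Int ~ Int
  unify Int ~ Int
let x : Int
y : a
\y._ : a -> a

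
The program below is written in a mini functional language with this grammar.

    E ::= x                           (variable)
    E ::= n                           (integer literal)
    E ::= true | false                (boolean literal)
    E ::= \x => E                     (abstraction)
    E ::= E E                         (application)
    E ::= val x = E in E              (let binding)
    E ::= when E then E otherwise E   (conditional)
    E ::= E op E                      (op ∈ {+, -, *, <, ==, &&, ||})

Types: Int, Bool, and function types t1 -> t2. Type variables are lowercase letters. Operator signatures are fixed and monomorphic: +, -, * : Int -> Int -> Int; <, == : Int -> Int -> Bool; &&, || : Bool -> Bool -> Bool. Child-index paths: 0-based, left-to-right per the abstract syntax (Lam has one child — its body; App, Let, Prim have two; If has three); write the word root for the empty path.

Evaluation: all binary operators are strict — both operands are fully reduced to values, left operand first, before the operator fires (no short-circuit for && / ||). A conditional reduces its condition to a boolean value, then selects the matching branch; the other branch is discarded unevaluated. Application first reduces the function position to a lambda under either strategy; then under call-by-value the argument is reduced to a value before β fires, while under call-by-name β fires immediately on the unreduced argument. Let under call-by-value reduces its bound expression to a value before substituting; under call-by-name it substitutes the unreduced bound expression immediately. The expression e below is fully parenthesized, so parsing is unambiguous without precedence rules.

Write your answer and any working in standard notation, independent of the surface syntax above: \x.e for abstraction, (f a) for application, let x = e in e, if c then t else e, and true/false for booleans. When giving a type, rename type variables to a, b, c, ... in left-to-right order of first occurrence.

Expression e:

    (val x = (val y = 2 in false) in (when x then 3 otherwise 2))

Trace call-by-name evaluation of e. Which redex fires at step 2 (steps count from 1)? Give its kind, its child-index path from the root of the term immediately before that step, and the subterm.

Answer: let at 0 : (let y = 2 in false)

Trace:
step 0: (let x = (let y = 2 in false) in (if x then 3 else 2))
step 1: [let@root] (if (let y = 2 in false) then 3 else 2)
step 2: [let@0] (if false then 3 else 2)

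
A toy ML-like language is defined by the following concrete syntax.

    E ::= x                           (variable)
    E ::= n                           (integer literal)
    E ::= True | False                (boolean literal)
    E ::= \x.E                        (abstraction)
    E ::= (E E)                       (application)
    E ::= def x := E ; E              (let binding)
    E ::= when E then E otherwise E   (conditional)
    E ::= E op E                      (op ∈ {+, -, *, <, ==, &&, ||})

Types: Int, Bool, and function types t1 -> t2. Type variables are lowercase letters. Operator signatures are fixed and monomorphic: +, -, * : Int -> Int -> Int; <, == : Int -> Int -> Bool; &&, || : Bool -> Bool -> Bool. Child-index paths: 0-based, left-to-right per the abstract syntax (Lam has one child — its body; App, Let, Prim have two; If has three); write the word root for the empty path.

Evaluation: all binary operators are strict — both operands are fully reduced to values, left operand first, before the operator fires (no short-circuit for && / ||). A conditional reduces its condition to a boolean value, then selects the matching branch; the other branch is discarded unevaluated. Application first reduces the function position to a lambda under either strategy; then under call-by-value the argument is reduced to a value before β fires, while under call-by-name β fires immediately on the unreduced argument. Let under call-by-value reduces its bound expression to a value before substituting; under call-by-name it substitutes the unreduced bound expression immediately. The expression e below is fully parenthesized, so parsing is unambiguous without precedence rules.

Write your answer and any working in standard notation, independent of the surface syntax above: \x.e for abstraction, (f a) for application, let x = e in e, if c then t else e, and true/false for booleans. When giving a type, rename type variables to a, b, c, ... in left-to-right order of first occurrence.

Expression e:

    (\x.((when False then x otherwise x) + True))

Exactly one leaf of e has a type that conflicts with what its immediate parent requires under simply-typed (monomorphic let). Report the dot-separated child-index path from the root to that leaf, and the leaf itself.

Working:
  unify Bool ~ Bool
x : a
x : a
  unify a ~ a
  unify a ~ Int
  unify Bool ~ Int
  FAIL: mismatch Bool ~ Int

Answer: 0.1 : true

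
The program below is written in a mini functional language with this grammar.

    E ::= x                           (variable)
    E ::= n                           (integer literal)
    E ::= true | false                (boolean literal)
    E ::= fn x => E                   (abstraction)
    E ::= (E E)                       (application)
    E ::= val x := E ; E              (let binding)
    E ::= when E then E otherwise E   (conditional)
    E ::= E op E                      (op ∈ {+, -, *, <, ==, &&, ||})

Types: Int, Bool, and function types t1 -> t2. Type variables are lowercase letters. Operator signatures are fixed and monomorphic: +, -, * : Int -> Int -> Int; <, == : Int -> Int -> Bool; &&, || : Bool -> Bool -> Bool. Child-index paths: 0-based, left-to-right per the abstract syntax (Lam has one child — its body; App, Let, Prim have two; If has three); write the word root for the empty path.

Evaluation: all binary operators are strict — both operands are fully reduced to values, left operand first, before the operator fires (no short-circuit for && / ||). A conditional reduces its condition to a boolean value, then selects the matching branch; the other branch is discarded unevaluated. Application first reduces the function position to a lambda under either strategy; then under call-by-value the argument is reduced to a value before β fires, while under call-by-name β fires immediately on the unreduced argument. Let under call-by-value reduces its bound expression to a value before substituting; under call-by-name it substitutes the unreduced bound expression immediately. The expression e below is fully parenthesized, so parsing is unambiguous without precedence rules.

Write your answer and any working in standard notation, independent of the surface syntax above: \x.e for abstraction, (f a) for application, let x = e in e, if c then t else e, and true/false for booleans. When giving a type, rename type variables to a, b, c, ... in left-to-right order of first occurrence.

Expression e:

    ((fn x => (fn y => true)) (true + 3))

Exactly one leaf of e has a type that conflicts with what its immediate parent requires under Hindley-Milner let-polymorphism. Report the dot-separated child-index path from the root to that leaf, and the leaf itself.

Answer: 1.0 : true

Trace:
\y._ : b -> Bool
\x._ : a -> b -> Bool
  unify Bool ~ Int
  FAIL: mismatch Bool ~ Int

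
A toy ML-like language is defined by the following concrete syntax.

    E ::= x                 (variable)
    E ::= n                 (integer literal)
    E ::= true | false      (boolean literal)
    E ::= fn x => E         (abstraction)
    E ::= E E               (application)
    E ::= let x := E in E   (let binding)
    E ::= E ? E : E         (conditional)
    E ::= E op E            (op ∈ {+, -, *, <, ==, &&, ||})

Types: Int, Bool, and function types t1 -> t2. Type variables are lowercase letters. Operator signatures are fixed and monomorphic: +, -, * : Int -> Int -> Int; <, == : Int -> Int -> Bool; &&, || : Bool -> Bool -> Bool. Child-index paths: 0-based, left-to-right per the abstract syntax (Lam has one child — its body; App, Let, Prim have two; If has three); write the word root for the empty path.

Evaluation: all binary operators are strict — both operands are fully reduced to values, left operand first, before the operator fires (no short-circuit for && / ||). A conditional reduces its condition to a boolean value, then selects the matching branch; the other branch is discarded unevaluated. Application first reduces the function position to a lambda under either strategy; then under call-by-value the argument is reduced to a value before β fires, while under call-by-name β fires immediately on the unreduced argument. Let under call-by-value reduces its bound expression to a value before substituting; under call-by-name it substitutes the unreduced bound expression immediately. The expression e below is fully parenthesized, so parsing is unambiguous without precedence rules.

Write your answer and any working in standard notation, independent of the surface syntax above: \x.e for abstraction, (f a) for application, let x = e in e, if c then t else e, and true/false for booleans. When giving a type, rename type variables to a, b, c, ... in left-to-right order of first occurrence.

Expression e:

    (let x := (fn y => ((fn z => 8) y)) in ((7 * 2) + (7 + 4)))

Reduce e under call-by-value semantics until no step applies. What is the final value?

Trace:
step 0: (let x = (\y.((\z.8) y)) in ((7 * 2) + (7 + 4)))
step 1: [let@root] ((7 * 2) + (7 + 4))
step 2: [delta@0] (14 + (7 + 4))
step 3: [delta@1] (14 + 11)
step 4: [delta@root] 25

Answer: 25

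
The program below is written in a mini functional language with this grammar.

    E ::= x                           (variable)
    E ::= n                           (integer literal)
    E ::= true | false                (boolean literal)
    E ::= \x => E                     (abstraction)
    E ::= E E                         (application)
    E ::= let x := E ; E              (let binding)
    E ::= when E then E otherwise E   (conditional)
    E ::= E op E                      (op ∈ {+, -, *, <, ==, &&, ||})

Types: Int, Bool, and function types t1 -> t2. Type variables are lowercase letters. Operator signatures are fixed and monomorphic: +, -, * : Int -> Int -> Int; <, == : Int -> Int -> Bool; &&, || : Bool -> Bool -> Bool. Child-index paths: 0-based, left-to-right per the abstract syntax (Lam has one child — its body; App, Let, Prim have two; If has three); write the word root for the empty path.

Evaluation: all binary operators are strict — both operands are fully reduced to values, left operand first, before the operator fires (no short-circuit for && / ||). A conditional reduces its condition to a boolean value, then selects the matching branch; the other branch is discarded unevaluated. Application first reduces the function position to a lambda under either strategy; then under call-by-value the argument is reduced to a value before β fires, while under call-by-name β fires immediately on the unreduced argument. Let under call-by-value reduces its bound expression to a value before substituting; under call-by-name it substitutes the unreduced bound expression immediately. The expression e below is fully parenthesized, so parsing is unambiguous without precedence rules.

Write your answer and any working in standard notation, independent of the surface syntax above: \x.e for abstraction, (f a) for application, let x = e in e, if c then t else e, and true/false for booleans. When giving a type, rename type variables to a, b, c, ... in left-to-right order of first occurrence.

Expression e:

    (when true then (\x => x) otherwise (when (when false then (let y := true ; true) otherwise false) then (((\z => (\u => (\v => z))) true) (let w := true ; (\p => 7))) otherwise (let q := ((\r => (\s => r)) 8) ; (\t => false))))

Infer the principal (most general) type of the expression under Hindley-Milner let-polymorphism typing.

Answer: Bool -> Bool

Derivation:
  unify Bool ~ Bool
x : a
\x._ : a -> a
  unify Bool ~ Bool
let y : Bool
  unify Bool ~ Bool
  unify Bool ~ Bool
z : b
\v._ : d -> b
\u._ : c -> d -> b
\z._ : b -> c -> d -> b
  unify b -> c -> d -> b ~ Bool -> e
  unify b ~ Bool
  unify c -> d -> Bool ~ e
_ _ : c -> d -> Bool
let w : Bool
\p._ : f -> Int
  unify c -> d -> Bool ~ (f -> Int) -> g
  unify c ~ f -> Int
  unify d -> Bool ~ g
_ _ : d -> Bool
r : h
\s._ : i -> h
\r._ : h -> i -> h
  unify h -> i -> h ~ Int -> j
  unify h ~ Int
  unify i -> Int ~ j
_ _ : i -> Int
let q : forall. i -> Int
\t._ : k -> Bool
  unify d -> Bool ~ k -> Bool
  unify d ~ k
  unify Bool ~ Bool
  unify a -> a ~ k -> Bool
  unify a ~ k
  unify k ~ Bool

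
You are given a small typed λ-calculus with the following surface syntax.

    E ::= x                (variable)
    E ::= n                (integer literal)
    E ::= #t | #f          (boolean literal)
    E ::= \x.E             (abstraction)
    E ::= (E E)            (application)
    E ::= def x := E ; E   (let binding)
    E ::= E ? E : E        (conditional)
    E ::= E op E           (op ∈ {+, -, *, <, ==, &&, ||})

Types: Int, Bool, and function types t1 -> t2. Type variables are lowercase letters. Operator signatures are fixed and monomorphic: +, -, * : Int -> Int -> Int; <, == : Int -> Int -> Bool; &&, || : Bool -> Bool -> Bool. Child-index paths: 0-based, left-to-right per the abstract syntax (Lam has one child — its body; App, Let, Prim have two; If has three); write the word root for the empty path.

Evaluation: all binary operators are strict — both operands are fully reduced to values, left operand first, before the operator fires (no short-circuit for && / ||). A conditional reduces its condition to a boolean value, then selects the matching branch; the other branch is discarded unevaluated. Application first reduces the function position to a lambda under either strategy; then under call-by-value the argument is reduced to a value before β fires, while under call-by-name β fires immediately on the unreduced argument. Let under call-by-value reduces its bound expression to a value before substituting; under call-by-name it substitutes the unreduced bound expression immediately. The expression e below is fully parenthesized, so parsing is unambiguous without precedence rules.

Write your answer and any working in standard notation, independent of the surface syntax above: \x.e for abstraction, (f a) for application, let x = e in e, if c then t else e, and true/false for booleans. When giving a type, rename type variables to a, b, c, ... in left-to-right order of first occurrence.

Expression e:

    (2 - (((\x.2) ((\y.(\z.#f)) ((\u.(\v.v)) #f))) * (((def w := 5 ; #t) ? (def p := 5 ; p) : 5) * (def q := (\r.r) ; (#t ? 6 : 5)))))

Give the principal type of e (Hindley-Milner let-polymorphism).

Working:
  unify Int ~ Int
\x._ : a -> Int
\z._ : c -> Bool
\y._ : b -> c -> Bool
v : e
\v._ : e -> e
\u._ : d -> e -> e
  unify d -> e -> e ~ Bool -> f
  unify d ~ Bool
  unify e -> e ~ f
_ _ : e -> e
  unify b -> c -> Bool ~ (e -> e) -> g
  unify b ~ e -> e
  unify c -> Bool ~ g
_ _ : c -> Bool
  unify a -> Int ~ (c -> Bool) -> h
  unify a ~ c -> Bool
  unify Int ~ h
_ _ : Int
  unify Int ~ Int
let w : Int
  unify Bool ~ Bool
let p : Int
p : Int
  unify Int ~ Int
  unify Int ~ Int
r : i
\r._ : i -> i
let q : forall. i -> i
  unify Bool ~ Bool
  unify Int ~ Int
  unify Int ~ Int
  unify Int ~ Int
  unify Int ~ Int

Answer: Int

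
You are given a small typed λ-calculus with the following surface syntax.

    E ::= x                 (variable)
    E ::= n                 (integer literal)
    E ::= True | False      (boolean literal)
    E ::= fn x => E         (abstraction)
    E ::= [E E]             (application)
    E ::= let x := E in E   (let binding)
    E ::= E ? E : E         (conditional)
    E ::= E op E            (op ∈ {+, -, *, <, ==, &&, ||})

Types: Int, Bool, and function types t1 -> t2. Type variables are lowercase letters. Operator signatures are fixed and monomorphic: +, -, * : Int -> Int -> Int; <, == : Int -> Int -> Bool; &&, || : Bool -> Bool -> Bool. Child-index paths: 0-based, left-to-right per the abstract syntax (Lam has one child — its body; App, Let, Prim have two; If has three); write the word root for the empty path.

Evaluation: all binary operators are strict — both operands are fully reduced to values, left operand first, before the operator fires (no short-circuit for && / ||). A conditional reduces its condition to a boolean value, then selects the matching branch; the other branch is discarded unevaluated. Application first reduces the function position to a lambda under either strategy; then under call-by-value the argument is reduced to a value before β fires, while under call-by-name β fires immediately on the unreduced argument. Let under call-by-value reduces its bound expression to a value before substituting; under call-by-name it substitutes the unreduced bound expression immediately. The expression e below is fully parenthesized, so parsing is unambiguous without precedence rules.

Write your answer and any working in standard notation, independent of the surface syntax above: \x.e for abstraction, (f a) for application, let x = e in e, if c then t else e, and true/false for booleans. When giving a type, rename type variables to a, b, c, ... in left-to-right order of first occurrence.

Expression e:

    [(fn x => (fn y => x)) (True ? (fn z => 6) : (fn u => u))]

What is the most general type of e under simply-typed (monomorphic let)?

Derivation:
x : a
\y._ : b -> a
\x._ : a -> b -> a
  unify Bool ~ Bool
\z._ : c -> Int
u : d
\u._ : d -> d
  unify c -> Int ~ d -> d
  unify c ~ d
  unify Int ~ d
  unify a -> b -> a ~ (Int -> Int) -> e
  unify a ~ Int -> Int
  unify b -> Int -> Int ~ e
_ _ : b -> Int -> Int

Answer: a -> Int -> Int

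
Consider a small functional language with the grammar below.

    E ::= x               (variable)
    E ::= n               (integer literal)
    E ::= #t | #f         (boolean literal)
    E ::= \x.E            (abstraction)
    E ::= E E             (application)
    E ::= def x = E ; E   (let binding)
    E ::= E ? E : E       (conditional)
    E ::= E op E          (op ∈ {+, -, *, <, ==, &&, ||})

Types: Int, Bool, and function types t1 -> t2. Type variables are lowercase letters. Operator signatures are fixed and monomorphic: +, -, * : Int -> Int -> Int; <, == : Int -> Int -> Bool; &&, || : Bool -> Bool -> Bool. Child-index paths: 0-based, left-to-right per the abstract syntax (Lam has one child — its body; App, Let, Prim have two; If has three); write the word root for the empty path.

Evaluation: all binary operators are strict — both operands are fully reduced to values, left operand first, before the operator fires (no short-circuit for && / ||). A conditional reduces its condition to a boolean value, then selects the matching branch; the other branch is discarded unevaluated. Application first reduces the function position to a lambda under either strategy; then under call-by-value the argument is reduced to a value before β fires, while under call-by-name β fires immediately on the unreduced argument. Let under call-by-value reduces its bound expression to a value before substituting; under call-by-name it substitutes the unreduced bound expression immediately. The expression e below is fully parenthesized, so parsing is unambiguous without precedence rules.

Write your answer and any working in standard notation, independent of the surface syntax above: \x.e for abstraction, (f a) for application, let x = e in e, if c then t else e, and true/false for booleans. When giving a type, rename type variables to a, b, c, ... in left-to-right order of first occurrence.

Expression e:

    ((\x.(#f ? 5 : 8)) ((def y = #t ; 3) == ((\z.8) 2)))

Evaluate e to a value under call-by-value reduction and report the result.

Working:
step 0: ((\x.(if false then 5 else 8)) ((let y = true in 3) == ((\z.8) 2)))
step 1: [let@1.0] ((\x.(if false then 5 else 8)) (3 == ((\z.8) 2)))
step 2: [beta@1.1] ((\x.(if false then 5 else 8)) (3 == 8))
step 3: [delta@1] ((\x.(if false then 5 else 8)) false)
step 4: [beta@root] (if false then 5 else 8)
step 5: [if@root] 8

Answer: 8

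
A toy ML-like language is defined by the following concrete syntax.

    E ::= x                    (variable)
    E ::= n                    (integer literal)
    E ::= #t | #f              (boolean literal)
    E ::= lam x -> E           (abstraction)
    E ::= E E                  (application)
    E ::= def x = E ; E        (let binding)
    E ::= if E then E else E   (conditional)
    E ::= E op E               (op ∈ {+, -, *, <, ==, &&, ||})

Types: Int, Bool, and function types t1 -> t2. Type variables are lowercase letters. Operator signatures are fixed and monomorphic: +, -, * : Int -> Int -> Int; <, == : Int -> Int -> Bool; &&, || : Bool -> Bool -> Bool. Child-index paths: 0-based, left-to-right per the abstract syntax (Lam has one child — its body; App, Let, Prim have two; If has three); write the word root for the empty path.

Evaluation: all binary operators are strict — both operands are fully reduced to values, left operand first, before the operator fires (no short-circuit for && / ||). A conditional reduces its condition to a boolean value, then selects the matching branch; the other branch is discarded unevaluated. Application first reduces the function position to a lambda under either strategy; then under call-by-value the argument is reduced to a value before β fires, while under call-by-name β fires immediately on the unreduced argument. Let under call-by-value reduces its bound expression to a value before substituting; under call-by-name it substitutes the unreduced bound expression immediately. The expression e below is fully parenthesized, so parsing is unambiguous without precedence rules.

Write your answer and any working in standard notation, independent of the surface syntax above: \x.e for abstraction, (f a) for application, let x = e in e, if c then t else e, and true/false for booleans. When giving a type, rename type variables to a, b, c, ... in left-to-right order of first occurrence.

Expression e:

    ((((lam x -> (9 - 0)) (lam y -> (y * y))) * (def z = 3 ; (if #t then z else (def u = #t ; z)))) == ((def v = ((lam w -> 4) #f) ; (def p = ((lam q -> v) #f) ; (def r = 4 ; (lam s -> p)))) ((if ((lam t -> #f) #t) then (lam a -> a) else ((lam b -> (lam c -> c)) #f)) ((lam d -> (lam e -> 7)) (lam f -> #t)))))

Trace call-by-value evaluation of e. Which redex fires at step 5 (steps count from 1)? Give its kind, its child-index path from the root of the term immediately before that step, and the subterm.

Answer: delta at 0 : (9 * 3)

Derivation:
step 0: ((((\x.(9 - 0)) (\y.(y * y))) * (let z = 3 in (if true then z else (let u = true in z)))) == ((let v = ((\w.4) false) in (let p = ((\q.v) false) in (let r = 4 in (\s.p)))) ((if ((\t.false) true) then (\a.a) else ((\b.(\c.c)) false)) ((\d.(\e.7)) (\f.true)))))
step 1: [beta@0.0] (((9 - 0) * (let z = 3 in (if true then z else (let u = true in z)))) == ((let v = ((\w.4) false) in (let p = ((\q.v) false) in (let r = 4 in (\s.p)))) ((if ((\t.false) true) then (\a.a) else ((\b.(\c.c)) false)) ((\d.(\e.7)) (\f.true)))))
step 2: [delta@0.0] ((9 * (let z = 3 in (if true then z else (let u = true in z)))) == ((let v = ((\w.4) false) in (let p = ((\q.v) false) in (let r = 4 in (\s.p)))) ((if ((\t.false) true) then (\a.a) else ((\b.(\c.c)) false)) ((\d.(\e.7)) (\f.true)))))
step 3: [let@0.1] ((9 * (if true then 3 else (let u = true in 3))) == ((let v = ((\w.4) false) in (let p = ((\q.v) false) in (let r = 4 in (\s.p)))) ((if ((\t.false) true) then (\a.a) else ((\b.(\c.c)) false)) ((\d.(\e.7)) (\f.true)))))
step 4: [if@0.1] ((9 * 3) == ((let v = ((\w.4) false) in (let p = ((\q.v) false) in (let r = 4 in (\s.p)))) ((if ((\t.false) true) then (\a.a) else ((\b.(\c.c)) false)) ((\d.(\e.7)) (\f.true)))))
step 5: [delta@0] (27 == ((let v = ((\w.4) false) in (let p = ((\q.v) false) in (let r = 4 in (\s.p)))) ((if ((\t.false) true) then (\a.a) else ((\b.(\c.c)) false)) ((\d.(\e.7)) (\f.true)))))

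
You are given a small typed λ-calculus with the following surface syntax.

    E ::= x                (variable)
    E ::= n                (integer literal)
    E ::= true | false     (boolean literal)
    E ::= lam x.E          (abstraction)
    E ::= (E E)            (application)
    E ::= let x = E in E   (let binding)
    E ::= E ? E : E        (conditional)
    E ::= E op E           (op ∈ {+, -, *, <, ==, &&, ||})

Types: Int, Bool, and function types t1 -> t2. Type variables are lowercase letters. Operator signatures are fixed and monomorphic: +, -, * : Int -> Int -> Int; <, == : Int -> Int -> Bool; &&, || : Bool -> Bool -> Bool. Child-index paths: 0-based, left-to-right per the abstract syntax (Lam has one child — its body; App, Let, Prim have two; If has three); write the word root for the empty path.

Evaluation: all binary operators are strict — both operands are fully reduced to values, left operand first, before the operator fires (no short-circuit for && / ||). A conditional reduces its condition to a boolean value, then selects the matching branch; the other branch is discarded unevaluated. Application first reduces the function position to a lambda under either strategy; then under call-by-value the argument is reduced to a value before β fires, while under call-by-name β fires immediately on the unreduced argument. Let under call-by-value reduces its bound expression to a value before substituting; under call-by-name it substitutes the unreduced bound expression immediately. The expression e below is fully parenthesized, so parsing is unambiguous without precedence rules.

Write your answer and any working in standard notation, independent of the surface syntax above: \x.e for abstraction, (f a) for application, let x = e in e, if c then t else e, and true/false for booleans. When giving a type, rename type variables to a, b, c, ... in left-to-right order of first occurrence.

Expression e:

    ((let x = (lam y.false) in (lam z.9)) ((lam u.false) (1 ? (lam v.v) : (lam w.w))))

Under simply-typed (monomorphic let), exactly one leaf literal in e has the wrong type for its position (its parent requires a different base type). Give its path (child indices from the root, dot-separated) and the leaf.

Answer: 1.1.0 : 1

Working:
\y._ : a -> Bool
let x : a -> Bool
\z._ : b -> Int
\u._ : c -> Bool
  unify Int ~ Bool
  FAIL: mismatch Int ~ Bool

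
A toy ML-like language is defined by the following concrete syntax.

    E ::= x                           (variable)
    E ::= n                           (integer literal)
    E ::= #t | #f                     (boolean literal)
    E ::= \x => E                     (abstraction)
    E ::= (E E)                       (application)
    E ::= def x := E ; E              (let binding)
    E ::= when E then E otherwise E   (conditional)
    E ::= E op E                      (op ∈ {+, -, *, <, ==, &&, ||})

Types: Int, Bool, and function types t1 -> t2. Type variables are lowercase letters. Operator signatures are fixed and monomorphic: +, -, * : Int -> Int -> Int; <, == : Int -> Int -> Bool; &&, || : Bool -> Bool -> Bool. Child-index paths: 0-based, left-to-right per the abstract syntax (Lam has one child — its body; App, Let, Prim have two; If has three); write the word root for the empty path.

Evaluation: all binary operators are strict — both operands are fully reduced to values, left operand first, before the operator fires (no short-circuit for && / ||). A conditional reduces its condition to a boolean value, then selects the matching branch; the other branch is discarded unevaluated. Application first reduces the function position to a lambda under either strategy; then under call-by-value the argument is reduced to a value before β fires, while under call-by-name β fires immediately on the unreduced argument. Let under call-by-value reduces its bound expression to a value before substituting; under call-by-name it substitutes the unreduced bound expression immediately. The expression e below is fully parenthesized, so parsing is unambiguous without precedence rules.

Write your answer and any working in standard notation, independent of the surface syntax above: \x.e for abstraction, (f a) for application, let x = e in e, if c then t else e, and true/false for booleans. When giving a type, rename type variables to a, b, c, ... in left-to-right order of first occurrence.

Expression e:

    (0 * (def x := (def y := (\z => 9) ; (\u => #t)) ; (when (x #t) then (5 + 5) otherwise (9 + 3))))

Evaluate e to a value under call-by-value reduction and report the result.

Working:
step 0: (0 * (let x = (let y = (\z.9) in (\u.true)) in (if (x true) then (5 + 5) else (9 + 3))))
step 1: [let@1.0] (0 * (let x = (\u.true) in (if (x true) then (5 + 5) else (9 + 3))))
step 2: [let@1] (0 * (if ((\u.true) true) then (5 + 5) else (9 + 3)))
step 3: [beta@1.0] (0 * (if true then (5 + 5) else (9 + 3)))
step 4: [if@1] (0 * (5 + 5))
step 5: [delta@1] (0 * 10)
step 6: [delta@root] 0

Answer: 0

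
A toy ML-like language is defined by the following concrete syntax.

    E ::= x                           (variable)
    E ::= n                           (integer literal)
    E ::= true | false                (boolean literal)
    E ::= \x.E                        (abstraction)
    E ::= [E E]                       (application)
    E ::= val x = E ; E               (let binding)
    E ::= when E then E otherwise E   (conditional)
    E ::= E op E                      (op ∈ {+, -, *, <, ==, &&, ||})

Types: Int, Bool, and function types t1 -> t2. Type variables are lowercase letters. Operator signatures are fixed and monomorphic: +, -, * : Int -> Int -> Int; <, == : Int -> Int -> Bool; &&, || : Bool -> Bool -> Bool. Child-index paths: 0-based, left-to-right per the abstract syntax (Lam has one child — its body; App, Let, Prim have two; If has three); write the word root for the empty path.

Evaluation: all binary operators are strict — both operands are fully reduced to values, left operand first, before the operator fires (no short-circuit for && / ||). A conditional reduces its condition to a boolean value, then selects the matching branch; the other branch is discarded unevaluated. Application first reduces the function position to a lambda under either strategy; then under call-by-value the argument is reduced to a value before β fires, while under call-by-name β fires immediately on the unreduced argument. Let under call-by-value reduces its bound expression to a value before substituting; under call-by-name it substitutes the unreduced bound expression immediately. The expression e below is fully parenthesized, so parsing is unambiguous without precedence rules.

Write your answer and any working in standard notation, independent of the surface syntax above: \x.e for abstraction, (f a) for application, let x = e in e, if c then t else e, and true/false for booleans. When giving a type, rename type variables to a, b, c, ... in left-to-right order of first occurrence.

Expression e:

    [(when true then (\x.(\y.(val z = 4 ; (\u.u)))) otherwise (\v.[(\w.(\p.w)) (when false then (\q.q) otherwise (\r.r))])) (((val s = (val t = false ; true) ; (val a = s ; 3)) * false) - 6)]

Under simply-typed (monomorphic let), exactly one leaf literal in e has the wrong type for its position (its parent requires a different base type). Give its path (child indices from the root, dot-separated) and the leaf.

Trace:
  unify Bool ~ Bool
let z : Int
u : c
\u._ : c -> c
\y._ : b -> c -> c
\x._ : a -> b -> c -> c
w : e
\p._ : f -> e
\w._ : e -> f -> e
  unify Bool ~ Bool
q : g
\q._ : g -> g
r : h
\r._ : h -> h
  unify g -> g ~ h -> h
  unify g ~ h
  unify h ~ h
  unify e -> f -> e ~ (h -> h) -> i
  unify e ~ h -> h
  unify f -> h -> h ~ i
_ _ : f -> h -> h
\v._ : d -> f -> h -> h
  unify a -> b -> c -> c ~ d -> f -> h -> h
  unify a ~ d
  unify b -> c -> c ~ f -> h -> h
  unify b ~ f
  unify c -> c ~ h -> h
  unify c ~ h
  unify h ~ h
let t : Bool
let s : Bool
s : Bool
let a : Bool
  unify Int ~ Int
  unify Bool ~ Int
  FAIL: mismatch Bool ~ Int

Answer: 1.0.1 : false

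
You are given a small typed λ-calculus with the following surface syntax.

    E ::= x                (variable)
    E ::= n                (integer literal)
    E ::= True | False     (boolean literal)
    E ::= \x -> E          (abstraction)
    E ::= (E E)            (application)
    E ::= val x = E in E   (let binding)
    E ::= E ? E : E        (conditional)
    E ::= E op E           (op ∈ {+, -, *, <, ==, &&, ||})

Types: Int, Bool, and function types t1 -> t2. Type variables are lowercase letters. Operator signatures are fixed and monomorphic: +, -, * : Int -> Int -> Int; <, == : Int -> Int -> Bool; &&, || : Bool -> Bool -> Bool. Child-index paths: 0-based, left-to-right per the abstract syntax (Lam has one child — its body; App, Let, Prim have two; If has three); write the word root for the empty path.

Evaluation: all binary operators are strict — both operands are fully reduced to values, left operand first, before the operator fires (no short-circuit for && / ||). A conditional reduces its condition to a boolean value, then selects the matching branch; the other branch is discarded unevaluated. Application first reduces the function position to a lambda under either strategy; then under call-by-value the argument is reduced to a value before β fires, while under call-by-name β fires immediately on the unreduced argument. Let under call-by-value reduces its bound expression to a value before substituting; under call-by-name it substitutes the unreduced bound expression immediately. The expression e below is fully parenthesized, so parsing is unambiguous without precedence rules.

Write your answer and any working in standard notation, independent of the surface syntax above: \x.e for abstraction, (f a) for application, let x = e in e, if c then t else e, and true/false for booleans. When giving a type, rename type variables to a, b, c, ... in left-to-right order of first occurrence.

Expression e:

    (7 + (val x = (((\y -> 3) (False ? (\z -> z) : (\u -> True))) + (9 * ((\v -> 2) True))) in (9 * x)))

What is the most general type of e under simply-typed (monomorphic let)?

Answer: Int

Trace:
  unify Int ~ Int
\y._ : a -> Int
  unify Bool ~ Bool
z : b
\z._ : b -> b
\u._ : c -> Bool
  unify b -> b ~ c -> Bool
  unify b ~ c
  unify c ~ Bool
  unify a -> Int ~ (Bool -> Bool) -> d
  unify a ~ Bool -> Bool
  unify Int ~ d
_ _ : Int
  unify Int ~ Int
  unify Int ~ Int
\v._ : e -> Int
  unify e -> Int ~ Bool -> f
  unify e ~ Bool
  unify Int ~ f
_ _ : Int
  unify Int ~ Int
  unify Int ~ Int
let x : Int
  unify Int ~ Int
x : Int
  unify Int ~ Int
  unify Int ~ Int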